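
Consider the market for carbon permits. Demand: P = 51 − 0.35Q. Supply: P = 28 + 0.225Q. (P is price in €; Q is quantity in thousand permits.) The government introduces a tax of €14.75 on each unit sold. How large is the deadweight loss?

€189.18 thousand

Competitive equilibrium: 51 − 0.35Q = 28 + 0.225Q → Q* = 40, P* = 37.
With the tax, the buyer price exceeds the seller price by 14.75: (51 − 0.35Q) − (28 + 0.225Q) = 14.75 → Q' = 14.3478.
ΔQ = 40 − 14.3478 = 25.6522; the wedge equals the tax, 14.75.
DWL = ½ × 25.6522 × 14.75 = €189.18 thousand.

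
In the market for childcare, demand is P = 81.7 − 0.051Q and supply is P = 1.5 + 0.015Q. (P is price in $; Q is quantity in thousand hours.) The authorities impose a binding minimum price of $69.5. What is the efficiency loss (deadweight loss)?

$31430.87 thousand

Competitive equilibrium: 81.7 − 0.051Q = 1.5 + 0.015Q → Q* = 1215.15152, P* = 19.72727.
At the floor P = 69.5, quantity demanded = (81.7 − 69.5)/0.051 = 239.21569.
Sellers' marginal cost at Q' = 239.21569: 1.5 + 0.015·239.21569 = 5.08824.
ΔQ = 1215.15152 − 239.21569 = 975.93583; wedge = 69.5 − 5.08824 = 64.41176.
DWL = ½ × 975.93583 × 64.41176 = $31430.87 thousand.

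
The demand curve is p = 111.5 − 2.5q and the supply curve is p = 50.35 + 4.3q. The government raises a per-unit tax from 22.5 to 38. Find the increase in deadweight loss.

68.95

Competitive equilibrium: 111.5 − 2.5q = 50.35 + 4.3q → q* = 8.9926, p* = 89.0184.
For a per-unit tax t: Δq = t/6.8, so DWL = ½·t·(t/6.8) = t²/13.6.
At t = 22.5: DWL = 37.224. At t = 38: DWL = 106.176.
Increase = 106.176 − 37.224 = 68.95.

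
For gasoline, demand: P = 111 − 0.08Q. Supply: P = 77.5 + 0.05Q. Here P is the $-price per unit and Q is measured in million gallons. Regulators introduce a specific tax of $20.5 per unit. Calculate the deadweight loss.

Competitive equilibrium: 111 − 0.08Q = 77.5 + 0.05Q → Q* = 257.6923, P* = 90.3846.
With the tax, the buyer price exceeds the seller price by 20.5: (111 − 0.08Q) − (77.5 + 0.05Q) = 20.5 → Q' = 100.
ΔQ = 257.6923 − 100 = 157.6923; the wedge equals the tax, 20.5.
The triangle = ½ × 157.6923 × 20.5 = $1616.35 million.

$1616.35 million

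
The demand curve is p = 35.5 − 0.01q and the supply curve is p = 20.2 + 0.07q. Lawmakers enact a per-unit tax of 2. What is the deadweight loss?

Competitive equilibrium: 35.5 − 0.01q = 20.2 + 0.07q → q* = 191.25, p* = 33.5875.
With the tax, the buyer price exceeds the seller price by 2: (35.5 − 0.01q) − (20.2 + 0.07q) = 2 → q' = 166.25.
Δq = 191.25 − 166.25 = 25; the wedge equals the tax, 2.
Deadweight loss = ½ × 25 × 2 = 25.

25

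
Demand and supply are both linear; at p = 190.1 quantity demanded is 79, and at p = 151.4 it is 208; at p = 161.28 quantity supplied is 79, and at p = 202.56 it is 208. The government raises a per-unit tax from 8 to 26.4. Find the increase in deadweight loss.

Demand slope = (151.4 − 190.1)/(208 − 79) = −0.3, so p = 213.8 − 0.3q.
Supply slope = (202.56 − 161.28)/(208 − 79) = 0.32, so p = 136 + 0.32q.
Competitive equilibrium: 213.8 − 0.3q = 136 + 0.32q → q* = 125.4839, p* = 176.1548.
For a per-unit tax t: Δq = t/0.62, so DWL = ½·t·(t/0.62) = t²/1.24.
At t = 8: DWL = 51.613. At t = 26.4: DWL = 562.065.
Increase = 562.065 − 51.613 = 510.45.

510.45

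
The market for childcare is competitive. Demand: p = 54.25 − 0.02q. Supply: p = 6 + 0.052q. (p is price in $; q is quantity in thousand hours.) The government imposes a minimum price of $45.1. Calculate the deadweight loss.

$1627.75 thousand

Competitive equilibrium: 54.25 − 0.02q = 6 + 0.052q → q* = 670.1389, p* = 40.8472.
At the floor p = 45.1, quantity demanded = (54.25 − 45.1)/0.02 = 457.5.
Sellers' marginal cost at q' = 457.5: 6 + 0.052·457.5 = 29.79.
Δq = 670.1389 − 457.5 = 212.6389; wedge = 45.1 − 29.79 = 15.31.
The triangle = ½ × 212.6389 × 15.31 = $1627.75 thousand.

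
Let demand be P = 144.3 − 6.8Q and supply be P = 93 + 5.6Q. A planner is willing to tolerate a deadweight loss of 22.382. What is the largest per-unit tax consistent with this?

Competitive equilibrium: 144.3 − 6.8Q = 93 + 5.6Q → Q* = 4.1371, P* = 116.1677.
A tax t gives ΔQ = t/12.4 and wedge t, so DWL = t²/24.8.
t²/24.8 = 22.382 → t² = 555.0736 → t = 23.56.

23.56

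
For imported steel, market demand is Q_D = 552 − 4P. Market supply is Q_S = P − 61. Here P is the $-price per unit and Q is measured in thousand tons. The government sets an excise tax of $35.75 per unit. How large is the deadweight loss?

$511.225 thousand

In inverse form: demand P = 138 − 0.25Q, supply P = 61 + Q.
Competitive equilibrium: 138 − 0.25Q = 61 + Q → Q* = 61.6, P* = 122.6.
With the tax, the buyer price exceeds the seller price by 35.75: (138 − 0.25Q) − (61 + Q) = 35.75 → Q' = 33.
ΔQ = 61.6 − 33 = 28.6; the wedge equals the tax, 35.75.
Deadweight loss = ½ × 28.6 × 35.75 = $511.225 thousand.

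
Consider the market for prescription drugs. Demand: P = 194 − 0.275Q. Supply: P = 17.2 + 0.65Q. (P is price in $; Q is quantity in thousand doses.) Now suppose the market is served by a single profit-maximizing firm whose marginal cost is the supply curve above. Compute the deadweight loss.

Competitive equilibrium: 194 − 0.275Q = 17.2 + 0.65Q → Q* = 191.1351, P* = 141.4378.
Marginal revenue: MR = 194 − 0.55Q. Set MR = MC: 194 − 0.55Q = 17.2 + 0.65Q → Q_m = 147.3333.
Price P_m = 194 − 0.275·147.3333 = 153.4833; MC(Q_m) = 17.2 + 0.65·147.3333 = 112.9666.
Competitive Q* = 191.1351, so ΔQ = 43.8018; wedge = 153.4833 − 112.9666 = 40.5167.
DWL = ½ × 43.8018 × 40.5167 = $887.35 thousand.

$887.35 thousand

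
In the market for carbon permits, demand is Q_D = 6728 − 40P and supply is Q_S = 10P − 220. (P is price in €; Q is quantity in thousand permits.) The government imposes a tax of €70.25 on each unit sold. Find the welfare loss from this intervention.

In inverse form: demand P = 168.2 − 0.025Q, supply P = 22 + 0.1Q.
Competitive equilibrium: 168.2 − 0.025Q = 22 + 0.1Q → Q* = 1169.6, P* = 138.96.
With the tax, the buyer price exceeds the seller price by 70.25: (168.2 − 0.025Q) − (22 + 0.1Q) = 70.25 → Q' = 607.6.
ΔQ = 1169.6 − 607.6 = 562; the wedge equals the tax, 70.25.
Deadweight loss = ½ × 562 × 70.25 = €19740.25 thousand.

€19740.25 thousand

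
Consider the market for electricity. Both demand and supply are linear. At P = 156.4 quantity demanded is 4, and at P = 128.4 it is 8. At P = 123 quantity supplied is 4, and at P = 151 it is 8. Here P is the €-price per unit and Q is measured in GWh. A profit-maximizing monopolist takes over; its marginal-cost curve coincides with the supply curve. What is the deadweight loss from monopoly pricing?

€31.72

Demand slope = (128.4 − 156.4)/(8 − 4) = −7, so P = 184.4 − 7Q.
Supply slope = (151 − 123)/(8 − 4) = 7, so P = 95 + 7Q.
Competitive equilibrium: 184.4 − 7Q = 95 + 7Q → Q* = 6.3857, P* = 139.7.
Marginal revenue: MR = 184.4 − 14Q. Set MR = MC: 184.4 − 14Q = 95 + 7Q → Q_m = 4.2571.
Price P_m = 184.4 − 7·4.2571 = 154.6003; MC(Q_m) = 95 + 7·4.2571 = 124.7997.
Competitive Q* = 6.3857, so ΔQ = 2.1286; wedge = 154.6003 − 124.7997 = 29.8006.
Deadweight loss = ½ × 2.1286 × 29.8006 = €31.72.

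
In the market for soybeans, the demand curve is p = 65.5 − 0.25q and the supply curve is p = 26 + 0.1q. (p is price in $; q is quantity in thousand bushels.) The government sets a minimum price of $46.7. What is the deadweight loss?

$248.16 thousand

Competitive equilibrium: 65.5 − 0.25q = 26 + 0.1q → q* = 112.8571, p* = 37.2857.
At the floor p = 46.7, quantity demanded = (65.5 − 46.7)/0.25 = 75.2.
Sellers' marginal cost at q' = 75.2: 26 + 0.1·75.2 = 33.52.
Δq = 112.8571 − 75.2 = 37.6571; wedge = 46.7 − 33.52 = 13.18.
The triangle = ½ × 37.6571 × 13.18 = $248.16 thousand.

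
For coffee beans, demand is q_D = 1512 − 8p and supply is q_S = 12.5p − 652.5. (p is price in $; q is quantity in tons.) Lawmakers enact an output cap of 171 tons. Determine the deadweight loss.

$25248.89

In inverse form: demand p = 189 − 0.125q, supply p = 52.2 + 0.08q.
Competitive equilibrium: 189 − 0.125q = 52.2 + 0.08q → q* = 667.3171, p* = 105.5854.
At q = 171: demand price = 189 − 0.125·171 = 167.625; supply price = 52.2 + 0.08·171 = 65.88.
Δq = 667.3171 − 171 = 496.3171; wedge = 167.625 − 65.88 = 101.745.
Deadweight loss = ½ × 496.3171 × 101.745 = $25248.89.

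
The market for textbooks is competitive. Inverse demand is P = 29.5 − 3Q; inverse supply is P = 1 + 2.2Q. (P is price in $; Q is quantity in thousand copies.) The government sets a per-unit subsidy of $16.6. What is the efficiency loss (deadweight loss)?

$26.50 thousand

Competitive equilibrium: 29.5 − 3Q = 1 + 2.2Q → Q* = 5.4808, P* = 13.0577.
The subsidy lowers effective supply by 16.6: P = 2.2Q − 15.6.
New quantity: 29.5 − 3Q = 2.2Q − 15.6 → Q' = 8.6731.
Overproduction ΔQ = 8.6731 − 5.4808 = 3.1923; wedge = subsidy = 16.6.
The triangle = ½ × 3.1923 × 16.6 = $26.50 thousand.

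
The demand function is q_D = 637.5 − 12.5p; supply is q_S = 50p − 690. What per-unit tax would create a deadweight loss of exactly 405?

9

In inverse form: demand p = 51 − 0.08q, supply p = 13.8 + 0.02q.
Competitive equilibrium: 51 − 0.08q = 13.8 + 0.02q → q* = 372, p* = 21.24.
A tax t gives Δq = t/0.1 and wedge t, so DWL = t²/0.2.
t²/0.2 = 405 → t² = 81 → t = 9.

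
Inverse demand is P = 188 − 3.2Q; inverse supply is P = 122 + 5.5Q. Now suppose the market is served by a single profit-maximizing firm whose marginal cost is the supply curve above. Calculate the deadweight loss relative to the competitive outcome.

Competitive equilibrium: 188 − 3.2Q = 122 + 5.5Q → Q* = 7.5862, P* = 163.7241.
Marginal revenue: MR = 188 − 6.4Q. Set MR = MC: 188 − 6.4Q = 122 + 5.5Q → Q_m = 5.5462.
Price P_m = 188 − 3.2·5.5462 = 170.2522; MC(Q_m) = 122 + 5.5·5.5462 = 152.5041.
Competitive Q* = 7.5862, so ΔQ = 2.04; wedge = 170.2522 − 152.5041 = 17.7481.
DWL = ½ × 2.04 × 17.7481 = 18.10.

18.10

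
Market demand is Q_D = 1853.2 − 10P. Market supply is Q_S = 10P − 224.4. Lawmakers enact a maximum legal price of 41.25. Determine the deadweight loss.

In inverse form: demand P = 185.32 − 0.1Q, supply P = 22.44 + 0.1Q.
Competitive equilibrium: 185.32 − 0.1Q = 22.44 + 0.1Q → Q* = 814.4, P* = 103.88.
At the ceiling P = 41.25, quantity supplied = (41.25 − 22.44)/0.1 = 188.1.
Willingness to pay at Q' = 188.1: 185.32 − 0.1·188.1 = 166.51.
ΔQ = 814.4 − 188.1 = 626.3; wedge = 166.51 − 41.25 = 125.26.
DWL = ½ × 626.3 × 125.26 = 39225.169.

39225.169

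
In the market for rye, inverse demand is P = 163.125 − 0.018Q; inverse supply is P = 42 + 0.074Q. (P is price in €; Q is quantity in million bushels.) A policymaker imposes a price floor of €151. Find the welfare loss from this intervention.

€19016.58 million

Competitive equilibrium: 163.125 − 0.018Q = 42 + 0.074Q → Q* = 1316.57609, P* = 139.42663.
At the floor P = 151, quantity demanded = (163.125 − 151)/0.018 = 673.61111.
Sellers' marginal cost at Q' = 673.61111: 42 + 0.074·673.61111 = 91.84722.
ΔQ = 1316.57609 − 673.61111 = 642.96498; wedge = 151 − 91.84722 = 59.15278.
Deadweight loss = ½ × 642.96498 × 59.15278 = €19016.58 million.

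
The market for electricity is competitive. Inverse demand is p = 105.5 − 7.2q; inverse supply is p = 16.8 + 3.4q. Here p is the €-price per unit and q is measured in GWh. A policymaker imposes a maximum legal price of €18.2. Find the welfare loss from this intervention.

Competitive equilibrium: 105.5 − 7.2q = 16.8 + 3.4q → q* = 8.3679, p* = 45.2509.
At the ceiling p = 18.2, quantity supplied = (18.2 − 16.8)/3.4 = 0.4118.
Willingness to pay at q' = 0.4118: 105.5 − 7.2·0.4118 = 102.535.
Δq = 8.3679 − 0.4118 = 7.9561; wedge = 102.535 − 18.2 = 84.335.
DWL = ½ × 7.9561 × 84.335 = €335.49.

€335.49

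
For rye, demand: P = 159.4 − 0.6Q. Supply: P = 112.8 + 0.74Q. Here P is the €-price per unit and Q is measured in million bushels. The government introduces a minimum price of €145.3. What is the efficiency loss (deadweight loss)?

Competitive equilibrium: 159.4 − 0.6Q = 112.8 + 0.74Q → Q* = 34.7761, P* = 138.5343.
At the floor P = 145.3, quantity demanded = (159.4 − 145.3)/0.6 = 23.5.
Sellers' marginal cost at Q' = 23.5: 112.8 + 0.74·23.5 = 130.19.
ΔQ = 34.7761 − 23.5 = 11.2761; wedge = 145.3 − 130.19 = 15.11.
The triangle = ½ × 11.2761 × 15.11 = €85.19 million.

€85.19 million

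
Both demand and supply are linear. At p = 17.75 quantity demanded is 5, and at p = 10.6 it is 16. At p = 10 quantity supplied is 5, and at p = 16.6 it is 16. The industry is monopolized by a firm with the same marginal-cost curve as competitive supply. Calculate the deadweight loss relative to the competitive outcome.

9.18

Demand slope = (10.6 − 17.75)/(16 − 5) = −0.65, so p = 21 − 0.65q.
Supply slope = (16.6 − 10)/(16 − 5) = 0.6, so p = 7 + 0.6q.
Competitive equilibrium: 21 − 0.65q = 7 + 0.6q → q* = 11.2, p* = 13.72.
Marginal revenue: MR = 21 − 1.3q. Set MR = MC: 21 − 1.3q = 7 + 0.6q → q_m = 7.3684.
Price p_m = 21 − 0.65·7.3684 = 16.2105; MC(q_m) = 7 + 0.6·7.3684 = 11.421.
Competitive q* = 11.2, so Δq = 3.8316; wedge = 16.2105 − 11.421 = 4.7895.
The triangle = ½ × 3.8316 × 4.7895 = 9.18.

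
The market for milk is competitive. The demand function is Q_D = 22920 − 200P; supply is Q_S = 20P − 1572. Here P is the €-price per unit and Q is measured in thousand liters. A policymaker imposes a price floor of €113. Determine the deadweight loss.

€3077.82 thousand

In inverse form: demand P = 114.6 − 0.005Q, supply P = 78.6 + 0.05Q.
Competitive equilibrium: 114.6 − 0.005Q = 78.6 + 0.05Q → Q* = 654.5455, P* = 111.3273.
At the floor P = 113, quantity demanded = (114.6 − 113)/0.005 = 320.
Sellers' marginal cost at Q' = 320: 78.6 + 0.05·320 = 94.6.
ΔQ = 654.5455 − 320 = 334.5455; wedge = 113 − 94.6 = 18.4.
DWL = ½ × 334.5455 × 18.4 = €3077.82 thousand.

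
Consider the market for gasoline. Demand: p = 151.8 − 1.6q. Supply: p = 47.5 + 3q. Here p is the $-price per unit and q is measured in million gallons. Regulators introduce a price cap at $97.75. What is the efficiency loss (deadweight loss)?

$80.71 million

Competitive equilibrium: 151.8 − 1.6q = 47.5 + 3q → q* = 22.6739, p* = 115.5217.
At the ceiling p = 97.75, quantity supplied = (97.75 − 47.5)/3 = 16.75.
Willingness to pay at q' = 16.75: 151.8 − 1.6·16.75 = 125.
Δq = 22.6739 − 16.75 = 5.9239; wedge = 125 − 97.75 = 27.25.
The triangle = ½ × 5.9239 × 27.25 = $80.71 million.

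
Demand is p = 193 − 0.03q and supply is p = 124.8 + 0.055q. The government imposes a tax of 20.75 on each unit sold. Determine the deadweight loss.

Competitive equilibrium: 193 − 0.03q = 124.8 + 0.055q → q* = 802.3529, p* = 168.9294.
With the tax, the buyer price exceeds the seller price by 20.75: (193 − 0.03q) − (124.8 + 0.055q) = 20.75 → q' = 558.2353.
Δq = 802.3529 − 558.2353 = 244.1176; the wedge equals the tax, 20.75.
Welfare loss = ½ × 244.1176 × 20.75 = 2532.72.

2532.72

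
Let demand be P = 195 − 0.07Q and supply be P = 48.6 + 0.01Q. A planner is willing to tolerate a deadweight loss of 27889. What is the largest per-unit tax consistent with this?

66.8

Competitive equilibrium: 195 − 0.07Q = 48.6 + 0.01Q → Q* = 1830, P* = 66.9.
A tax t gives ΔQ = t/0.08 and wedge t, so DWL = t²/0.16.
t²/0.16 = 27889 → t² = 4462.24 → t = 66.8.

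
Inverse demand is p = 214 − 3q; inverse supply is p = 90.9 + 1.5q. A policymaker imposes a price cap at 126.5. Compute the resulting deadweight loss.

Competitive equilibrium: 214 − 3q = 90.9 + 1.5q → q* = 27.3556, p* = 131.9333.
At the ceiling p = 126.5, quantity supplied = (126.5 − 90.9)/1.5 = 23.7333.
Willingness to pay at q' = 23.7333: 214 − 3·23.7333 = 142.8001.
Δq = 27.3556 − 23.7333 = 3.6223; wedge = 142.8001 − 126.5 = 16.3001.
DWL = ½ × 3.6223 × 16.3001 = 29.52.

29.52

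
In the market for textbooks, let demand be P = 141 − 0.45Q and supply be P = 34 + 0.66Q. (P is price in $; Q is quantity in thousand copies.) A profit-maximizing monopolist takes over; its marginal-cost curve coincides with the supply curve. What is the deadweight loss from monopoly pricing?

$429.13 thousand

Competitive equilibrium: 141 − 0.45Q = 34 + 0.66Q → Q* = 96.3964, P* = 97.6216.
Marginal revenue: MR = 141 − 0.9Q. Set MR = MC: 141 − 0.9Q = 34 + 0.66Q → Q_m = 68.5897.
Price P_m = 141 − 0.45·68.5897 = 110.1346; MC(Q_m) = 34 + 0.66·68.5897 = 79.2692.
Competitive Q* = 96.3964, so ΔQ = 27.8067; wedge = 110.1346 − 79.2692 = 30.8654.
DWL = ½ × 27.8067 × 30.8654 = $429.13 thousand.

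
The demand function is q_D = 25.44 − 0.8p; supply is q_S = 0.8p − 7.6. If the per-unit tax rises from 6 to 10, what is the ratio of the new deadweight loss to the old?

2.778

In inverse form: demand p = 31.8 − 1.25q, supply p = 9.5 + 1.25q.
Competitive equilibrium: 31.8 − 1.25q = 9.5 + 1.25q → q* = 8.92, p* = 20.65.
For a per-unit tax t: Δq = t/2.5, so DWL = ½·t·(t/2.5) = t²/5.
At t = 6: DWL = 7.2. At t = 10: DWL = 20.
Ratio = (10/6)² = 2.778.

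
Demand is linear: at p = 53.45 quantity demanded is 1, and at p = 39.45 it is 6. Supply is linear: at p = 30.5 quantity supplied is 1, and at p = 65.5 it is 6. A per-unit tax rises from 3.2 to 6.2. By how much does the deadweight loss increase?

Demand slope = (39.45 − 53.45)/(6 − 1) = −2.8, so p = 56.25 − 2.8q.
Supply slope = (65.5 − 30.5)/(6 − 1) = 7, so p = 23.5 + 7q.
Competitive equilibrium: 56.25 − 2.8q = 23.5 + 7q → q* = 3.3418, p* = 46.8929.
For a per-unit tax t: Δq = t/9.8, so DWL = ½·t·(t/9.8) = t²/19.6.
At t = 3.2: DWL = 0.522. At t = 6.2: DWL = 1.961.
Increase = 1.961 − 0.522 = 1.44.

1.44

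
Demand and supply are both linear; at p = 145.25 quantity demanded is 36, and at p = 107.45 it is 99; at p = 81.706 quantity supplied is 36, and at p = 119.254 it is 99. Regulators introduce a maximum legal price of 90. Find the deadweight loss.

919.58

Demand slope = (107.45 − 145.25)/(99 − 36) = −0.6, so p = 166.85 − 0.6q.
Supply slope = (119.254 − 81.706)/(99 − 36) = 0.596, so p = 60.25 + 0.596q.
Competitive equilibrium: 166.85 − 0.6q = 60.25 + 0.596q → q* = 89.1304, p* = 113.3717.
At the ceiling p = 90, quantity supplied = (90 − 60.25)/0.596 = 49.9161.
Willingness to pay at q' = 49.9161: 166.85 − 0.6·49.9161 = 136.9003.
Δq = 89.1304 − 49.9161 = 39.2143; wedge = 136.9003 − 90 = 46.9003.
Welfare loss = ½ × 39.2143 × 46.9003 = 919.58.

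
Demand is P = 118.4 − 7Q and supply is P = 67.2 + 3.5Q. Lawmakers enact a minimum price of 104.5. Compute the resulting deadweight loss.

Competitive equilibrium: 118.4 − 7Q = 67.2 + 3.5Q → Q* = 4.8762, P* = 84.2667.
At the floor P = 104.5, quantity demanded = (118.4 − 104.5)/7 = 1.9857.
Sellers' marginal cost at Q' = 1.9857: 67.2 + 3.5·1.9857 = 74.15.
ΔQ = 4.8762 − 1.9857 = 2.8905; wedge = 104.5 − 74.15 = 30.35.
Deadweight loss = ½ × 2.8905 × 30.35 = 43.86.

43.86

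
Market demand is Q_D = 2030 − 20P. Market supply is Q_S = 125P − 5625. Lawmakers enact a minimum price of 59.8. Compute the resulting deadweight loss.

569.52

In inverse form: demand P = 101.5 − 0.05Q, supply P = 45 + 0.008Q.
Competitive equilibrium: 101.5 − 0.05Q = 45 + 0.008Q → Q* = 974.1379, P* = 52.7931.
At the floor P = 59.8, quantity demanded = (101.5 − 59.8)/0.05 = 834.
Sellers' marginal cost at Q' = 834: 45 + 0.008·834 = 51.672.
ΔQ = 974.1379 − 834 = 140.1379; wedge = 59.8 − 51.672 = 8.128.
Welfare loss = ½ × 140.1379 × 8.128 = 569.52.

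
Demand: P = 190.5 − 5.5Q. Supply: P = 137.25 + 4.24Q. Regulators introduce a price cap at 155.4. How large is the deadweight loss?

6.86

Competitive equilibrium: 190.5 − 5.5Q = 137.25 + 4.24Q → Q* = 5.4671, P* = 160.4307.
At the ceiling P = 155.4, quantity supplied = (155.4 − 137.25)/4.24 = 4.2807.
Willingness to pay at Q' = 4.2807: 190.5 − 5.5·4.2807 = 166.9562.
ΔQ = 5.4671 − 4.2807 = 1.1864; wedge = 166.9562 − 155.4 = 11.5562.
The triangle = ½ × 1.1864 × 11.5562 = 6.86.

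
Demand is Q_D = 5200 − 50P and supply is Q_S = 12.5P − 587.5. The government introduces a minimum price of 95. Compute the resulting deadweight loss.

In inverse form: demand P = 104 − 0.02Q, supply P = 47 + 0.08Q.
Competitive equilibrium: 104 − 0.02Q = 47 + 0.08Q → Q* = 570, P* = 92.6.
At the floor P = 95, quantity demanded = (104 − 95)/0.02 = 450.
Sellers' marginal cost at Q' = 450: 47 + 0.08·450 = 83.
ΔQ = 570 − 450 = 120; wedge = 95 − 83 = 12.
The triangle = ½ × 120 × 12 = 720.

720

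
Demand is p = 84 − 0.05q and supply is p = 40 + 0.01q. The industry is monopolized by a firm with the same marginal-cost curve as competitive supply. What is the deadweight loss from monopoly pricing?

Competitive equilibrium: 84 − 0.05q = 40 + 0.01q → q* = 733.3333, p* = 47.3333.
Marginal revenue: MR = 84 − 0.1q. Set MR = MC: 84 − 0.1q = 40 + 0.01q → q_m = 400.
Price p_m = 84 − 0.05·400 = 64; MC(q_m) = 40 + 0.01·400 = 44.
Competitive q* = 733.3333, so Δq = 333.3333; wedge = 64 − 44 = 20.
Welfare loss = ½ × 333.3333 × 20 = 3333.33.

3333.33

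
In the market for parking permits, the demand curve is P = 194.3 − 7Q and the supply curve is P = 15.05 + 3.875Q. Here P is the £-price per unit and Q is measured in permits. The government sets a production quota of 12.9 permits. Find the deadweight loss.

Competitive equilibrium: 194.3 − 7Q = 15.05 + 3.875Q → Q* = 16.4828, P* = 78.9207.
At Q = 12.9: demand price = 194.3 − 7·12.9 = 104; supply price = 15.05 + 3.875·12.9 = 65.0375.
ΔQ = 16.4828 − 12.9 = 3.5828; wedge = 104 − 65.0375 = 38.9625.
The triangle = ½ × 3.5828 × 38.9625 = £69.80.

£69.80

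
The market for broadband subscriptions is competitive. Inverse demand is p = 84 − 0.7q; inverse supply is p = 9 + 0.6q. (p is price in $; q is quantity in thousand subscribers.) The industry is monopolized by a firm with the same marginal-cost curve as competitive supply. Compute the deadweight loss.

Competitive equilibrium: 84 − 0.7q = 9 + 0.6q → q* = 57.6923, p* = 43.6154.
Marginal revenue: MR = 84 − 1.4q. Set MR = MC: 84 − 1.4q = 9 + 0.6q → q_m = 37.5.
Price p_m = 84 − 0.7·37.5 = 57.75; MC(q_m) = 9 + 0.6·37.5 = 31.5.
Competitive q* = 57.6923, so Δq = 20.1923; wedge = 57.75 − 31.5 = 26.25.
Welfare loss = ½ × 20.1923 × 26.25 = $265.02 thousand.

$265.02 thousand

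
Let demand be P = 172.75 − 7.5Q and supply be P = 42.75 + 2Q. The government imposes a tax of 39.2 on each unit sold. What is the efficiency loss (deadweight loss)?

80.88

Competitive equilibrium: 172.75 − 7.5Q = 42.75 + 2Q → Q* = 13.6842, P* = 70.1184.
With the tax, the buyer price exceeds the seller price by 39.2: (172.75 − 7.5Q) − (42.75 + 2Q) = 39.2 → Q' = 9.5579.
ΔQ = 13.6842 − 9.5579 = 4.1263; the wedge equals the tax, 39.2.
Deadweight loss = ½ × 4.1263 × 39.2 = 80.88.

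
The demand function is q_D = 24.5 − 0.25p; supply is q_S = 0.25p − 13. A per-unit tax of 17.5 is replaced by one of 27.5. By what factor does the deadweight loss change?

2.469

In inverse form: demand p = 98 − 4q, supply p = 52 + 4q.
Competitive equilibrium: 98 − 4q = 52 + 4q → q* = 5.75, p* = 75.
For a per-unit tax t: Δq = t/8, so DWL = ½·t·(t/8) = t²/16.
At t = 17.5: DWL = 19.141. At t = 27.5: DWL = 47.266.
Ratio = (27.5/17.5)² = 2.469.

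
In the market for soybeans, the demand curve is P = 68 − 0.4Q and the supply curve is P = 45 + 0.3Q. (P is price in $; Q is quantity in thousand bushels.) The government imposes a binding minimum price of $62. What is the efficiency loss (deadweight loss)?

Competitive equilibrium: 68 − 0.4Q = 45 + 0.3Q → Q* = 32.8571, P* = 54.8571.
At the floor P = 62, quantity demanded = (68 − 62)/0.4 = 15.
Sellers' marginal cost at Q' = 15: 45 + 0.3·15 = 49.5.
ΔQ = 32.8571 − 15 = 17.8571; wedge = 62 − 49.5 = 12.5.
The triangle = ½ × 17.8571 × 12.5 = $111.61 thousand.

$111.61 thousand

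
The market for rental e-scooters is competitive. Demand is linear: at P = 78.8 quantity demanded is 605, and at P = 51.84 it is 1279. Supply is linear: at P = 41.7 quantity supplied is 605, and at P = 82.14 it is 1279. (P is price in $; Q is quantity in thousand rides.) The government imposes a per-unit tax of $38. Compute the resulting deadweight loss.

Demand slope = (51.84 − 78.8)/(1279 − 605) = −0.04, so P = 103 − 0.04Q.
Supply slope = (82.14 − 41.7)/(1279 − 605) = 0.06, so P = 5.4 + 0.06Q.
Competitive equilibrium: 103 − 0.04Q = 5.4 + 0.06Q → Q* = 976, P* = 63.96.
With the tax, the buyer price exceeds the seller price by 38: (103 − 0.04Q) − (5.4 + 0.06Q) = 38 → Q' = 596.
ΔQ = 976 − 596 = 380; the wedge equals the tax, 38.
Deadweight loss = ½ × 380 × 38 = $7220 thousand.

$7220 thousand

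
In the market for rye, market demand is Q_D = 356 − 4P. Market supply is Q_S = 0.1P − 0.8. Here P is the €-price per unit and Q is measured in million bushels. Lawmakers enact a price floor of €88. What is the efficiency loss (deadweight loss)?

In inverse form: demand P = 89 − 0.25Q, supply P = 8 + 10Q.
Competitive equilibrium: 89 − 0.25Q = 8 + 10Q → Q* = 7.9024, P* = 87.0244.
At the floor P = 88, quantity demanded = (89 − 88)/0.25 = 4.
Sellers' marginal cost at Q' = 4: 8 + 10·4 = 48.
ΔQ = 7.9024 − 4 = 3.9024; wedge = 88 − 48 = 40.
Deadweight loss = ½ × 3.9024 × 40 = €78.05 million.

€78.05 million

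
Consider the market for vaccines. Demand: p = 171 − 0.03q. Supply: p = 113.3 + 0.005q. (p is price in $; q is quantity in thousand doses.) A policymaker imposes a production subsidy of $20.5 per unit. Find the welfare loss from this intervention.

Competitive equilibrium: 171 − 0.03q = 113.3 + 0.005q → q* = 1648.5714, p* = 121.5429.
The subsidy lowers effective supply by 20.5: p = 92.8 + 0.005q.
New quantity: 171 − 0.03q = 92.8 + 0.005q → q' = 2234.2857.
Overproduction Δq = 2234.2857 − 1648.5714 = 585.7143; wedge = subsidy = 20.5.
Welfare loss = ½ × 585.7143 × 20.5 = $6003.57 thousand.

$6003.57 thousand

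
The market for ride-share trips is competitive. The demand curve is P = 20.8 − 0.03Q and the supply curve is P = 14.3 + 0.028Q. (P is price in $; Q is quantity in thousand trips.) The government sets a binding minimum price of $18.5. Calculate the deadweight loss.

$36.35 thousand

Competitive equilibrium: 20.8 − 0.03Q = 14.3 + 0.028Q → Q* = 112.069, P* = 17.4379.
At the floor P = 18.5, quantity demanded = (20.8 − 18.5)/0.03 = 76.6667.
Sellers' marginal cost at Q' = 76.6667: 14.3 + 0.028·76.6667 = 16.4467.
ΔQ = 112.069 − 76.6667 = 35.4023; wedge = 18.5 − 16.4467 = 2.0533.
Welfare loss = ½ × 35.4023 × 2.0533 = $36.35 thousand.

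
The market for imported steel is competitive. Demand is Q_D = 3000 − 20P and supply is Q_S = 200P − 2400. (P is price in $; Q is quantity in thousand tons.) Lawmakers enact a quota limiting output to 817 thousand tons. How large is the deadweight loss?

In inverse form: demand P = 150 − 0.05Q, supply P = 12 + 0.005Q.
Competitive equilibrium: 150 − 0.05Q = 12 + 0.005Q → Q* = 2509.0909, P* = 24.5455.
At Q = 817: demand price = 150 − 0.05·817 = 109.15; supply price = 12 + 0.005·817 = 16.085.
ΔQ = 2509.0909 − 817 = 1692.0909; wedge = 109.15 − 16.085 = 93.065.
Welfare loss = ½ × 1692.0909 × 93.065 = $78737.22 thousand.

$78737.22 thousand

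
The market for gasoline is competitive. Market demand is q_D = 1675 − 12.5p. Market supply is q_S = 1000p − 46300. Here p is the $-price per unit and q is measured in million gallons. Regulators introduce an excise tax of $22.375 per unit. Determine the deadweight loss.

In inverse form: demand p = 134 − 0.08q, supply p = 46.3 + 0.001q.
Competitive equilibrium: 134 − 0.08q = 46.3 + 0.001q → q* = 1082.716, p* = 47.3827.
With the tax, the buyer price exceeds the seller price by 22.375: (134 − 0.08q) − (46.3 + 0.001q) = 22.375 → q' = 806.4815.
Δq = 1082.716 − 806.4815 = 276.2345; the wedge equals the tax, 22.375.
The triangle = ½ × 276.2345 × 22.375 = $3090.37 million.

$3090.37 million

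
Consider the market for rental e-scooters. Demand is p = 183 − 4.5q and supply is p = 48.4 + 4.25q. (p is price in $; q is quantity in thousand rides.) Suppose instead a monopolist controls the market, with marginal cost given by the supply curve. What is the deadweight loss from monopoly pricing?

$119.41 thousand

Competitive equilibrium: 183 − 4.5q = 48.4 + 4.25q → q* = 15.3829, p* = 113.7771.
Marginal revenue: MR = 183 − 9q. Set MR = MC: 183 − 9q = 48.4 + 4.25q → q_m = 10.1585.
Price p_m = 183 − 4.5·10.1585 = 137.2868; MC(q_m) = 48.4 + 4.25·10.1585 = 91.5736.
Competitive q* = 15.3829, so Δq = 5.2244; wedge = 137.2868 − 91.5736 = 45.7132.
DWL = ½ × 5.2244 × 45.7132 = $119.41 thousand.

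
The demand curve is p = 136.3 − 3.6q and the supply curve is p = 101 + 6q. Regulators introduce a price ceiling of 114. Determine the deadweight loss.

Competitive equilibrium: 136.3 − 3.6q = 101 + 6q → q* = 3.6771, p* = 123.0625.
At the ceiling p = 114, quantity supplied = (114 − 101)/6 = 2.1667.
Willingness to pay at q' = 2.1667: 136.3 − 3.6·2.1667 = 128.4999.
Δq = 3.6771 − 2.1667 = 1.5104; wedge = 128.4999 − 114 = 14.4999.
DWL = ½ × 1.5104 × 14.4999 = 10.95.

10.95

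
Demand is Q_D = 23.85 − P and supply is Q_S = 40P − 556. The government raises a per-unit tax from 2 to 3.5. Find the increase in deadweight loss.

4.02

In inverse form: demand P = 23.85 − Q, supply P = 13.9 + 0.025Q.
Competitive equilibrium: 23.85 − Q = 13.9 + 0.025Q → Q* = 9.7073, P* = 14.1427.
For a per-unit tax t: ΔQ = t/1.025, so DWL = ½·t·(t/1.025) = t²/2.05.
At t = 2: DWL = 1.9512. At t = 3.5: DWL = 5.9756.
Increase = 5.9756 − 1.9512 = 4.02.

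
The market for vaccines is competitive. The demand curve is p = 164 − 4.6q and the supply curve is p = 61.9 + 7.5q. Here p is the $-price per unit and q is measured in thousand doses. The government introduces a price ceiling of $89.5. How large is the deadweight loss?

Competitive equilibrium: 164 − 4.6q = 61.9 + 7.5q → q* = 8.438, p* = 125.1851.
At the ceiling p = 89.5, quantity supplied = (89.5 − 61.9)/7.5 = 3.68.
Willingness to pay at q' = 3.68: 164 − 4.6·3.68 = 147.072.
Δq = 8.438 − 3.68 = 4.758; wedge = 147.072 − 89.5 = 57.572.
DWL = ½ × 4.758 × 57.572 = $136.96 thousand.

$136.96 thousand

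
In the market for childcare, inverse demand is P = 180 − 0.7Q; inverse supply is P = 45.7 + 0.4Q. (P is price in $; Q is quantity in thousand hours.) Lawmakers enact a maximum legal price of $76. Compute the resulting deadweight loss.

Competitive equilibrium: 180 − 0.7Q = 45.7 + 0.4Q → Q* = 122.0909, P* = 94.5364.
At the ceiling P = 76, quantity supplied = (76 − 45.7)/0.4 = 75.75.
Willingness to pay at Q' = 75.75: 180 − 0.7·75.75 = 126.975.
ΔQ = 122.0909 − 75.75 = 46.3409; wedge = 126.975 − 76 = 50.975.
Welfare loss = ½ × 46.3409 × 50.975 = $1181.11 thousand.

$1181.11 thousand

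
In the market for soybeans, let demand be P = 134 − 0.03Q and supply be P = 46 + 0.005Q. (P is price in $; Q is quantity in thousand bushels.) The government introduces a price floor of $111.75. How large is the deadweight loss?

Competitive equilibrium: 134 − 0.03Q = 46 + 0.005Q → Q* = 2514.28571, P* = 58.57143.
At the floor P = 111.75, quantity demanded = (134 − 111.75)/0.03 = 741.66667.
Sellers' marginal cost at Q' = 741.66667: 46 + 0.005·741.66667 = 49.70833.
ΔQ = 2514.28571 − 741.66667 = 1772.61904; wedge = 111.75 − 49.70833 = 62.04167.
Deadweight loss = ½ × 1772.61904 × 62.04167 = $54988.12 thousand.

$54988.12 thousand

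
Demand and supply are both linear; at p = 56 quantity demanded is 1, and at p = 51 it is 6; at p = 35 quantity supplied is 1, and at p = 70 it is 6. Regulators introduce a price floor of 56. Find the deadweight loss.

27.56

Demand slope = (51 − 56)/(6 − 1) = −1, so p = 57 − q.
Supply slope = (70 − 35)/(6 − 1) = 7, so p = 28 + 7q.
Competitive equilibrium: 57 − q = 28 + 7q → q* = 3.625, p* = 53.375.
At the floor p = 56, quantity demanded = (57 − 56)/1 = 1.
Sellers' marginal cost at q' = 1: 28 + 7·1 = 35.
Δq = 3.625 − 1 = 2.625; wedge = 56 − 35 = 21.
Welfare loss = ½ × 2.625 × 21 = 27.56.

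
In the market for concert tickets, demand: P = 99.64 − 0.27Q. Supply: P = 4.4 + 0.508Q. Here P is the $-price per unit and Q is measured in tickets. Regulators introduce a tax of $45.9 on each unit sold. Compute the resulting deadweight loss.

$1353.99

Competitive equilibrium: 99.64 − 0.27Q = 4.4 + 0.508Q → Q* = 122.4165, P* = 66.5876.
With the tax, the buyer price exceeds the seller price by 45.9: (99.64 − 0.27Q) − (4.4 + 0.508Q) = 45.9 → Q' = 63.419.
ΔQ = 122.4165 − 63.419 = 58.9975; the wedge equals the tax, 45.9.
The triangle = ½ × 58.9975 × 45.9 = $1353.99.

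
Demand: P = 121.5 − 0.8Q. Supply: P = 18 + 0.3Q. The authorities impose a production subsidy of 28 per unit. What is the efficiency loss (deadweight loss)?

356.36

Competitive equilibrium: 121.5 − 0.8Q = 18 + 0.3Q → Q* = 94.0909, P* = 46.2273.
The subsidy lowers effective supply by 28: P = 0.3Q − 10.
New quantity: 121.5 − 0.8Q = 0.3Q − 10 → Q' = 119.5455.
Overproduction ΔQ = 119.5455 − 94.0909 = 25.4546; wedge = subsidy = 28.
Welfare loss = ½ × 25.4546 × 28 = 356.36.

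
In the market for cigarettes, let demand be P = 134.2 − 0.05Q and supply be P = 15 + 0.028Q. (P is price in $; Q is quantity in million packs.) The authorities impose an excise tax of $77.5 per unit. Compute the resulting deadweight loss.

Competitive equilibrium: 134.2 − 0.05Q = 15 + 0.028Q → Q* = 1528.2051, P* = 57.7897.
With the tax, the buyer price exceeds the seller price by 77.5: (134.2 − 0.05Q) − (15 + 0.028Q) = 77.5 → Q' = 534.6154.
ΔQ = 1528.2051 − 534.6154 = 993.5897; the wedge equals the tax, 77.5.
Deadweight loss = ½ × 993.5897 × 77.5 = $38501.60 million.

$38501.60 million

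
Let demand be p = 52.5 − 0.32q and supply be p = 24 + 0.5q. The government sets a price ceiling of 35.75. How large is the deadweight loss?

51.95

Competitive equilibrium: 52.5 − 0.32q = 24 + 0.5q → q* = 34.7561, p* = 41.378.
At the ceiling p = 35.75, quantity supplied = (35.75 − 24)/0.5 = 23.5.
Willingness to pay at q' = 23.5: 52.5 − 0.32·23.5 = 44.98.
Δq = 34.7561 − 23.5 = 11.2561; wedge = 44.98 − 35.75 = 9.23.
The triangle = ½ × 11.2561 × 9.23 = 51.95.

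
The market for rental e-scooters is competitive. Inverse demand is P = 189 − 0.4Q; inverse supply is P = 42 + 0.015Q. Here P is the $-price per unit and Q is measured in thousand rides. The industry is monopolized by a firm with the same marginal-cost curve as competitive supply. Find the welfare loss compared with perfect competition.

$6271.35 thousand

Competitive equilibrium: 189 − 0.4Q = 42 + 0.015Q → Q* = 354.21687, P* = 47.31325.
Marginal revenue: MR = 189 − 0.8Q. Set MR = MC: 189 − 0.8Q = 42 + 0.015Q → Q_m = 180.3681.
Price P_m = 189 − 0.4·180.3681 = 116.85276; MC(Q_m) = 42 + 0.015·180.3681 = 44.70552.
Competitive Q* = 354.21687, so ΔQ = 173.84877; wedge = 116.85276 − 44.70552 = 72.14724.
Welfare loss = ½ × 173.84877 × 72.14724 = $6271.35 thousand.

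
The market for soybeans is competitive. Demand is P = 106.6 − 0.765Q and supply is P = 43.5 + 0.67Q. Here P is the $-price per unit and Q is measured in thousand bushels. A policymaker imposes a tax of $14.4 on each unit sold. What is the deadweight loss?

$72.25 thousand

Competitive equilibrium: 106.6 − 0.765Q = 43.5 + 0.67Q → Q* = 43.9721, P* = 72.9613.
With the tax, the buyer price exceeds the seller price by 14.4: (106.6 − 0.765Q) − (43.5 + 0.67Q) = 14.4 → Q' = 33.9373.
ΔQ = 43.9721 − 33.9373 = 10.0348; the wedge equals the tax, 14.4.
The triangle = ½ × 10.0348 × 14.4 = $72.25 thousand.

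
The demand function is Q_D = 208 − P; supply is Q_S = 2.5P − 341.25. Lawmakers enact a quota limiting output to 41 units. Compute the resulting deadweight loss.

71

In inverse form: demand P = 208 − Q, supply P = 136.5 + 0.4Q.
Competitive equilibrium: 208 − Q = 136.5 + 0.4Q → Q* = 51.0714, P* = 156.9286.
At Q = 41: demand price = 208 − 1·41 = 167; supply price = 136.5 + 0.4·41 = 152.9.
ΔQ = 51.0714 − 41 = 10.0714; wedge = 167 − 152.9 = 14.1.
Deadweight loss = ½ × 10.0714 × 14.1 = 71.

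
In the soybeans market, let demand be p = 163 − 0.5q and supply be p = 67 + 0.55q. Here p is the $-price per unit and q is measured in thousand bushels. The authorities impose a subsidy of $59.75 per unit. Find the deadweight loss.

Competitive equilibrium: 163 − 0.5q = 67 + 0.55q → q* = 91.4286, p* = 117.2857.
The subsidy lowers effective supply by 59.75: p = 7.25 + 0.55q.
New quantity: 163 − 0.5q = 7.25 + 0.55q → q' = 148.3333.
Overproduction Δq = 148.3333 − 91.4286 = 56.9047; wedge = subsidy = 59.75.
The triangle = ½ × 56.9047 × 59.75 = $1700.03 thousand.

$1700.03 thousand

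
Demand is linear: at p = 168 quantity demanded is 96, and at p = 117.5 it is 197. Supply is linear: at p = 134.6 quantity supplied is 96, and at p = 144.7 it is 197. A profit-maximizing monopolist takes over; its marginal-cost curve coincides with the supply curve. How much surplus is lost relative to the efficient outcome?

Demand slope = (117.5 − 168)/(197 − 96) = −0.5, so p = 216 − 0.5q.
Supply slope = (144.7 − 134.6)/(197 − 96) = 0.1, so p = 125 + 0.1q.
Competitive equilibrium: 216 − 0.5q = 125 + 0.1q → q* = 151.6667, p* = 140.1667.
Marginal revenue: MR = 216 − q. Set MR = MC: 216 − q = 125 + 0.1q → q_m = 82.7273.
Price p_m = 216 − 0.5·82.7273 = 174.6364; MC(q_m) = 125 + 0.1·82.7273 = 133.2727.
Competitive q* = 151.6667, so Δq = 68.9394; wedge = 174.6364 − 133.2727 = 41.3637.
DWL = ½ × 68.9394 × 41.3637 = 1425.79.

1425.79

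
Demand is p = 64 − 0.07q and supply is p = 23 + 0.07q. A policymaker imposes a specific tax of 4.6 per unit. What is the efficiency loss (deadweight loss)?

75.57

Competitive equilibrium: 64 − 0.07q = 23 + 0.07q → q* = 292.8571, p* = 43.5.
With the tax, the buyer price exceeds the seller price by 4.6: (64 − 0.07q) − (23 + 0.07q) = 4.6 → q' = 260.
Δq = 292.8571 − 260 = 32.8571; the wedge equals the tax, 4.6.
Welfare loss = ½ × 32.8571 × 4.6 = 75.57.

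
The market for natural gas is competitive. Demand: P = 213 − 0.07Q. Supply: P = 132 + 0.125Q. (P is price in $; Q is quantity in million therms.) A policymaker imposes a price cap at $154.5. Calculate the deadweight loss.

$5402.08 million

Competitive equilibrium: 213 − 0.07Q = 132 + 0.125Q → Q* = 415.3846, P* = 183.9231.
At the ceiling P = 154.5, quantity supplied = (154.5 − 132)/0.125 = 180.
Willingness to pay at Q' = 180: 213 − 0.07·180 = 200.4.
ΔQ = 415.3846 − 180 = 235.3846; wedge = 200.4 − 154.5 = 45.9.
Deadweight loss = ½ × 235.3846 × 45.9 = $5402.08 million.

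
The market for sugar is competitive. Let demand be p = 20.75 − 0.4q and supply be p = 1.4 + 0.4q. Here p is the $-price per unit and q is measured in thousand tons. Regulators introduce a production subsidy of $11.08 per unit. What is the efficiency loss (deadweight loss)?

Competitive equilibrium: 20.75 − 0.4q = 1.4 + 0.4q → q* = 24.1875, p* = 11.075.
The subsidy lowers effective supply by 11.08: p = 0.4q − 9.68.
New quantity: 20.75 − 0.4q = 0.4q − 9.68 → q' = 38.0375.
Overproduction Δq = 38.0375 − 24.1875 = 13.85; wedge = subsidy = 11.08.
Welfare loss = ½ × 13.85 × 11.08 = $76.729 thousand.

$76.729 thousand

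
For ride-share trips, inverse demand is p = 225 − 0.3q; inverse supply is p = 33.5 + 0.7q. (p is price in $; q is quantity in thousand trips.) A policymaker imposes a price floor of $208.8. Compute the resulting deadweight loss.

$9453.125 thousand

Competitive equilibrium: 225 − 0.3q = 33.5 + 0.7q → q* = 191.5, p* = 167.55.
At the floor p = 208.8, quantity demanded = (225 − 208.8)/0.3 = 54.
Sellers' marginal cost at q' = 54: 33.5 + 0.7·54 = 71.3.
Δq = 191.5 − 54 = 137.5; wedge = 208.8 − 71.3 = 137.5.
Welfare loss = ½ × 137.5 × 137.5 = $9453.125 thousand.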